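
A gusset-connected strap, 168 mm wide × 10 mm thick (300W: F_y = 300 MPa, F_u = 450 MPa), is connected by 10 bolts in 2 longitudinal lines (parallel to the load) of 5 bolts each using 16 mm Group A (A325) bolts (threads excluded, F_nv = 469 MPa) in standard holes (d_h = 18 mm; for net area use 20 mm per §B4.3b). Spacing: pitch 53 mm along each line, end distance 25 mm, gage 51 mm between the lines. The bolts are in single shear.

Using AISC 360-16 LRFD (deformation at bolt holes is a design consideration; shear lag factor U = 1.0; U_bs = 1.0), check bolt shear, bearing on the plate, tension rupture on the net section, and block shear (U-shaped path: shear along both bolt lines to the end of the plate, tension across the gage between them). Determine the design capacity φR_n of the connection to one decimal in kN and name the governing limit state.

432.0 kN (net-section rupture governs)

Bolt shear: A_b = π(16)²/4 = 201.06 mm². φR_n = 0.75 × 469 × 201.06 × 10 × 1 = 707.2 kN.
Bearing (10 mm plate, F_u = 450 MPa): end bolts L_c = 25 − 18/2 = 16, R_n = min(1.2×16×10×450, 2.4×16×10×450) = 86.4 kN/bolt; interior L_c = 53 − 18 = 35, R_n = 172.8 kN/bolt. φR_n = 0.75 × (2×86.4 + 8×172.8) = 1166.4 kN.
Tension rupture (net): A_n = (168 − 2×20)×10 = 1280 mm² (U = 1.0, A_e = A_n). φR_n = 0.75 × 450 × 1280 = 432.0 kN.
Block shear: shear path 2×[25+4×53] = 2×237 mm, A_gv = 4740, A_nv = 2×(237 − 4.5×20)×10 = 2940 mm²; tension across gage: (51 − 1×20)×10 = 310 mm². R_n = min(0.6×450×2940, 0.6×300×4740) + 1.0×450×310 = min(793.8, 853.2) + 139.5 = 933.3 kN. φR_n = 0.75 × 933.3 = 700.0 kN.
Governing: min(707.2, 1166.4, 432.0, 700.0) = 432.0 kN → net-section rupture.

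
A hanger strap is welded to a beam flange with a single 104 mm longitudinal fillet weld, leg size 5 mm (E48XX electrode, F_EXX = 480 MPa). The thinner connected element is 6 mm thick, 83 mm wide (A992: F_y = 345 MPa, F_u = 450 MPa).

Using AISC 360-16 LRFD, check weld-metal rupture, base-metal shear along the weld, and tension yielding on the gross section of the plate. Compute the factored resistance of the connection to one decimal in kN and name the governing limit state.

79.4 kN (weld metal governs)

Weld metal: throat = 0.707×5 = 3.535 mm, L = 104 mm. φR_n = 0.75 × 0.6 × 480 × 3.535 × 104 = 79.4 kN.
Base metal shear (6 mm plate): yield φR_n = 1.0×0.6×345×6×104 = 129.2 kN; rupture φR_n = 0.75×0.6×450×6×104 = 126.4 kN; take 126.4 kN (rupture).
Tension yield (gross): A_g = 83×6 = 498 mm². φR_n = 0.90 × 345 × 498 = 154.6 kN.
Governing: min(79.4, 126.4, 154.6) = 79.4 kN → weld metal.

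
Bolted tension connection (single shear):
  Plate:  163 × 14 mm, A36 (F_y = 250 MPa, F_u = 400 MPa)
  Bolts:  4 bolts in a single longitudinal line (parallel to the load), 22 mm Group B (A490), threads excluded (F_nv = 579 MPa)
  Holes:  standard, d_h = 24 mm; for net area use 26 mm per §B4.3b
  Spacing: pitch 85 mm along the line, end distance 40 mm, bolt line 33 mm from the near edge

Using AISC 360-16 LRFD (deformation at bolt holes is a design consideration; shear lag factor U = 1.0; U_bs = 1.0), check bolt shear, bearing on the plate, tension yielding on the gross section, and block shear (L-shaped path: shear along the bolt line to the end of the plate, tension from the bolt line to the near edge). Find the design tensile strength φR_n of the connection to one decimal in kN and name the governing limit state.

Bolt shear: A_b = π(22)²/4 = 380.13 mm². φR_n = 0.75 × 579 × 380.13 × 4 × 1 = 660.3 kN.
Bearing (14 mm plate, F_u = 400 MPa): end bolts L_c = 40 − 24/2 = 28, R_n = min(1.2×28×14×400, 2.4×22×14×400) = 188.16 kN/bolt; interior L_c = 85 − 24 = 61, R_n = 295.68 kN/bolt. φR_n = 0.75 × (1×188.16 + 3×295.68) = 806.4 kN.
Tension yield (gross): A_g = 163×14 = 2282 mm². φR_n = 0.90 × 250 × 2282 = 513.5 kN.
Block shear: shear path 1×[40+3×85] = 1×295 mm, A_gv = 4130, A_nv = 1×(295 − 3.5×26)×14 = 2856 mm²; tension to near edge: (33 − 0.5×26)×14 = 280 mm². R_n = min(0.6×400×2856, 0.6×250×4130) + 1.0×400×280 = min(685.44, 619.5) + 112 = 731.5 kN. φR_n = 0.75 × 731.5 = 548.6 kN.
Governing: min(660.3, 806.4, 513.5, 548.6) = 513.5 kN → gross-section yield.

513.5 kN (gross-section yield governs)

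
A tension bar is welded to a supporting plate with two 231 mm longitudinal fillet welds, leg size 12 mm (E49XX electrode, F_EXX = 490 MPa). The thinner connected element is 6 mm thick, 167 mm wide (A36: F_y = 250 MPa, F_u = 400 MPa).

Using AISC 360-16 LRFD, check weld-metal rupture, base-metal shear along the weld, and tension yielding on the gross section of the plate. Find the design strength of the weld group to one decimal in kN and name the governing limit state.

225.5 kN (gross-section yield governs)

Weld metal: throat = 0.707×12 = 8.484 mm, L = 2×231 = 462 mm. φR_n = 0.75 × 0.6 × 490 × 8.484 × 462 = 864.3 kN.
Base metal shear (6 mm plate): yield φR_n = 1.0×0.6×250×6×462 = 415.8 kN; rupture φR_n = 0.75×0.6×400×6×462 = 499.0 kN; take 415.8 kN (yield).
Tension yield (gross): A_g = 167×6 = 1002 mm². φR_n = 0.90 × 250 × 1002 = 225.5 kN.
Governing: min(864.3, 415.8, 225.5) = 225.5 kN → gross-section yield.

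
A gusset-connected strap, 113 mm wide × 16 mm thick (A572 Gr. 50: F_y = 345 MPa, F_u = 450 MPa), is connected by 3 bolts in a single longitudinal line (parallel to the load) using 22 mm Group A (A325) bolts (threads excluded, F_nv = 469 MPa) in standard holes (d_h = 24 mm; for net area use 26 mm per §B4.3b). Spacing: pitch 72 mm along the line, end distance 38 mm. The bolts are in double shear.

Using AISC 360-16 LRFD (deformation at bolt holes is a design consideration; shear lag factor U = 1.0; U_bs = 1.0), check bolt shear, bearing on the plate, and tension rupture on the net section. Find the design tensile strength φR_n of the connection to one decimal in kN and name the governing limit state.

Bolt shear: A_b = π(22)²/4 = 380.13 mm². φR_n = 0.75 × 469 × 380.13 × 3 × 2 = 802.3 kN.
Bearing (16 mm plate, F_u = 450 MPa): end bolts L_c = 38 − 24/2 = 26, R_n = min(1.2×26×16×450, 2.4×22×16×450) = 224.64 kN/bolt; interior L_c = 72 − 24 = 48, R_n = 380.16 kN/bolt. φR_n = 0.75 × (1×224.64 + 2×380.16) = 738.7 kN.
Tension rupture (net): A_n = (113 − 1×26)×16 = 1392 mm² (U = 1.0, A_e = A_n). φR_n = 0.75 × 450 × 1392 = 469.8 kN.
Governing: min(802.3, 738.7, 469.8) = 469.8 kN → net-section rupture.

469.8 kN (net-section rupture governs)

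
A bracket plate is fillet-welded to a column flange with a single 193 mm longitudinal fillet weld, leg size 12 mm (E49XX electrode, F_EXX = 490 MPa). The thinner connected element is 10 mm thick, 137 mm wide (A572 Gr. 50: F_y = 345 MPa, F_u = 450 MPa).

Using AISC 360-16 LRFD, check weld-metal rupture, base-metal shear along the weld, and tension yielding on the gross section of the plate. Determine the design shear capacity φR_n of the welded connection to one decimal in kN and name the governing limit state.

Weld metal: throat = 0.707×12 = 8.484 mm, L = 193 mm. φR_n = 0.75 × 0.6 × 490 × 8.484 × 193 = 361.0 kN.
Base metal shear (10 mm plate): yield φR_n = 1.0×0.6×345×10×193 = 399.5 kN; rupture φR_n = 0.75×0.6×450×10×193 = 390.8 kN; take 390.8 kN (rupture).
Tension yield (gross): A_g = 137×10 = 1370 mm². φR_n = 0.90 × 345 × 1370 = 425.4 kN.
Governing: min(361.0, 390.8, 425.4) = 361.0 kN → weld metal.

361.0 kN (weld metal governs)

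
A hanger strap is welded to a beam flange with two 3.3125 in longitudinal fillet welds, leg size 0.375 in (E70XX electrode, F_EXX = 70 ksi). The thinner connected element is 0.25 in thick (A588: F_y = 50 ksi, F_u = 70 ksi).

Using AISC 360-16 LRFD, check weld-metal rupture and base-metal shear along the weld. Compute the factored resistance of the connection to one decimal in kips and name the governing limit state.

Weld metal: throat = 0.707×0.375 = 0.26513 in, L = 2×3.3125 = 6.625 in. φR_n = 0.75 × 0.6 × 70 × 0.26513 × 6.625 = 55.3 kips.
Base metal shear (0.25 in plate): yield φR_n = 1.0×0.6×50×0.25×6.625 = 49.7 kips; rupture φR_n = 0.75×0.6×70×0.25×6.625 = 52.2 kips; take 49.7 kips (yield).
Governing: min(55.3, 49.7) = 49.7 kips → base-metal shear.

49.7 kips (base-metal shear governs)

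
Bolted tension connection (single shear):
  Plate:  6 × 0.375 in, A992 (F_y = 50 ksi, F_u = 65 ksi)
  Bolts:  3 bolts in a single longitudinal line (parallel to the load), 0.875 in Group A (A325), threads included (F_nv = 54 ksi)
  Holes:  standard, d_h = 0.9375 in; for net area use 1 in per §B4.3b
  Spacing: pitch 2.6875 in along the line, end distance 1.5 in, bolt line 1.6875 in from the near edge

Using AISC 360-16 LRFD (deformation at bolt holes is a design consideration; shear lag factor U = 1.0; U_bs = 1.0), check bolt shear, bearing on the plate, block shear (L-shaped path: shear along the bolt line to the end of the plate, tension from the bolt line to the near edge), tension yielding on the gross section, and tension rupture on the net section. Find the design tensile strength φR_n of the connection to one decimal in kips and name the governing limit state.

Bolt shear: A_b = π(0.875)²/4 = 0.60132 in². φR_n = 0.75 × 54 × 0.60132 × 3 × 1 = 73.1 kips.
Bearing (0.375 in plate, F_u = 65 ksi): end bolts L_c = 1.5 − 0.9375/2 = 1.03125, R_n = min(1.2×1.03125×0.375×65, 2.4×0.875×0.375×65) = 30.164 kips/bolt; interior L_c = 2.6875 − 0.9375 = 1.75, R_n = 51.188 kips/bolt. φR_n = 0.75 × (1×30.164 + 2×51.188) = 99.4 kips.
Block shear: shear path 1×[1.5+2×2.6875] = 1×6.875 in, A_gv = 2.5781, A_nv = 1×(6.875 − 2.5×1)×0.375 = 1.6406 in²; tension to near edge: (1.6875 − 0.5×1)×0.375 = 0.44531 in². R_n = min(0.6×65×1.6406, 0.6×50×2.5781) + 1.0×65×0.44531 = min(63.983, 77.343) + 28.945 = 92.928 kips. φR_n = 0.75 × 92.928 = 69.7 kips.
Tension yield (gross): A_g = 6×0.375 = 2.25 in². φR_n = 0.90 × 50 × 2.25 = 101.3 kips.
Tension rupture (net): A_n = (6 − 1×1)×0.375 = 1.875 in² (U = 1.0, A_e = A_n). φR_n = 0.75 × 65 × 1.875 = 91.4 kips.
Governing: min(73.1, 99.4, 69.7, 101.3, 91.4) = 69.7 kips → block shear.

69.7 kips (block shear governs)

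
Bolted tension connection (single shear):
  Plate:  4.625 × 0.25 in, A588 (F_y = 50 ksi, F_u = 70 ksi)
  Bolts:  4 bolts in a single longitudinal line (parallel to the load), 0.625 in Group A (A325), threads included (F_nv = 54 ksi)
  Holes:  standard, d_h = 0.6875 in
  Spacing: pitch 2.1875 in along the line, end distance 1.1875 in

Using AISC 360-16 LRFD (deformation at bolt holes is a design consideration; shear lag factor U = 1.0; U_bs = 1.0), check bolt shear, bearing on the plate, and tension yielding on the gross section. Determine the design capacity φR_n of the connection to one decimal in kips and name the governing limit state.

49.7 kips (bolt shear governs)

Bolt shear: A_b = π(0.625)²/4 = 0.3068 in². φR_n = 0.75 × 54 × 0.3068 × 4 × 1 = 49.7 kips.
Bearing (0.25 in plate, F_u = 70 ksi): end bolts L_c = 1.1875 − 0.6875/2 = 0.84375, R_n = min(1.2×0.84375×0.25×70, 2.4×0.625×0.25×70) = 17.719 kips/bolt; interior L_c = 2.1875 − 0.6875 = 1.5, R_n = 26.25 kips/bolt. φR_n = 0.75 × (1×17.719 + 3×26.25) = 72.4 kips.
Tension yield (gross): A_g = 4.625×0.25 = 1.1563 in². φR_n = 0.90 × 50 × 1.1563 = 52.0 kips.
Governing: min(49.7, 72.4, 52.0) = 49.7 kips → bolt shear.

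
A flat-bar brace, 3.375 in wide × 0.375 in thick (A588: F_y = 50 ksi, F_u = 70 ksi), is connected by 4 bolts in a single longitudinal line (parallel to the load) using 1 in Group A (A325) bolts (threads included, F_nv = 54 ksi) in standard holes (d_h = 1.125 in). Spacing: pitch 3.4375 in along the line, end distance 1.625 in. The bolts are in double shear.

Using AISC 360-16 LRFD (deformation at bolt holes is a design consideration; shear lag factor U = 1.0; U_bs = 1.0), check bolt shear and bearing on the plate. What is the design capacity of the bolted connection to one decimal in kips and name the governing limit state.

166.9 kips (bearing governs)

Bolt shear: A_b = π(1)²/4 = 0.7854 in². φR_n = 0.75 × 54 × 0.7854 × 4 × 2 = 254.5 kips.
Bearing (0.375 in plate, F_u = 70 ksi): end bolts L_c = 1.625 − 1.125/2 = 1.0625, R_n = min(1.2×1.0625×0.375×70, 2.4×1×0.375×70) = 33.469 kips/bolt; interior L_c = 3.4375 − 1.125 = 2.3125, R_n = 63 kips/bolt. φR_n = 0.75 × (1×33.469 + 3×63) = 166.9 kips.
Governing: min(254.5, 166.9) = 166.9 kips → bearing.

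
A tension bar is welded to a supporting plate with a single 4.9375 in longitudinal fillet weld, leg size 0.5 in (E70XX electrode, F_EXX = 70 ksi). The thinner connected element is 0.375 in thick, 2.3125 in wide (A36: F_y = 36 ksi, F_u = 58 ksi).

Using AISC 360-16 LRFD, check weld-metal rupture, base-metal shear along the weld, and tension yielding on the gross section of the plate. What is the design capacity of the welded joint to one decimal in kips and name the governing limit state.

Weld metal: throat = 0.707×0.5 = 0.3535 in, L = 4.9375 in. φR_n = 0.75 × 0.6 × 70 × 0.3535 × 4.9375 = 55.0 kips.
Base metal shear (0.375 in plate): yield φR_n = 1.0×0.6×36×0.375×4.9375 = 40.0 kips; rupture φR_n = 0.75×0.6×58×0.375×4.9375 = 48.3 kips; take 40.0 kips (yield).
Tension yield (gross): A_g = 2.3125×0.375 = 0.86719 in². φR_n = 0.90 × 36 × 0.86719 = 28.1 kips.
Governing: min(55.0, 40.0, 28.1) = 28.1 kips → gross-section yield.

28.1 kips (gross-section yield governs)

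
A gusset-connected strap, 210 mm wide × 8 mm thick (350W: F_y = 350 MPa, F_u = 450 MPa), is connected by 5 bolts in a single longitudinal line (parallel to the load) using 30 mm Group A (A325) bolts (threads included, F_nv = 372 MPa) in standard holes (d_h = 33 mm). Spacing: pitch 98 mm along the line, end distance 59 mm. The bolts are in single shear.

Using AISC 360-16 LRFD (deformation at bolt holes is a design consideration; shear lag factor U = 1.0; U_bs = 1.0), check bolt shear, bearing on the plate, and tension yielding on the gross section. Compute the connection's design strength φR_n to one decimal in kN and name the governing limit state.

Bolt shear: A_b = π(30)²/4 = 706.86 mm². φR_n = 0.75 × 372 × 706.86 × 5 × 1 = 986.1 kN.
Bearing (8 mm plate, F_u = 450 MPa): end bolts L_c = 59 − 33/2 = 42.5, R_n = min(1.2×42.5×8×450, 2.4×30×8×450) = 183.6 kN/bolt; interior L_c = 98 − 33 = 65, R_n = 259.2 kN/bolt. φR_n = 0.75 × (1×183.6 + 4×259.2) = 915.3 kN.
Tension yield (gross): A_g = 210×8 = 1680 mm². φR_n = 0.90 × 350 × 1680 = 529.2 kN.
Governing: min(986.1, 915.3, 529.2) = 529.2 kN → gross-section yield.

529.2 kN (gross-section yield governs)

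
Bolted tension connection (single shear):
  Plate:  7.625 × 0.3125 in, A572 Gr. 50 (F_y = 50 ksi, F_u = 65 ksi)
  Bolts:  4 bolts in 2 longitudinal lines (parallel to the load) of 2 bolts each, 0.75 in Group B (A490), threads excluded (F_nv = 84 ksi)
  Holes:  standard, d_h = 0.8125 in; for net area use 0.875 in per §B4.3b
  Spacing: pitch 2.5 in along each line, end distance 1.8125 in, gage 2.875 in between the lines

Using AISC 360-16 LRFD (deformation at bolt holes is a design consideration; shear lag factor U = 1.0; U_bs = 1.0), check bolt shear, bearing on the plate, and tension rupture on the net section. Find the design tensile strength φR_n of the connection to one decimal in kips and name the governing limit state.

Bolt shear: A_b = π(0.75)²/4 = 0.44179 in². φR_n = 0.75 × 84 × 0.44179 × 4 × 1 = 111.3 kips.
Bearing (0.3125 in plate, F_u = 65 ksi): end bolts L_c = 1.8125 − 0.8125/2 = 1.40625, R_n = min(1.2×1.40625×0.3125×65, 2.4×0.75×0.3125×65) = 34.277 kips/bolt; interior L_c = 2.5 − 0.8125 = 1.6875, R_n = 36.563 kips/bolt. φR_n = 0.75 × (2×34.277 + 2×36.563) = 106.3 kips.
Tension rupture (net): A_n = (7.625 − 2×0.875)×0.3125 = 1.8359 in² (U = 1.0, A_e = A_n). φR_n = 0.75 × 65 × 1.8359 = 89.5 kips.
Governing: min(111.3, 106.3, 89.5) = 89.5 kips → net-section rupture.

89.5 kips (net-section rupture governs)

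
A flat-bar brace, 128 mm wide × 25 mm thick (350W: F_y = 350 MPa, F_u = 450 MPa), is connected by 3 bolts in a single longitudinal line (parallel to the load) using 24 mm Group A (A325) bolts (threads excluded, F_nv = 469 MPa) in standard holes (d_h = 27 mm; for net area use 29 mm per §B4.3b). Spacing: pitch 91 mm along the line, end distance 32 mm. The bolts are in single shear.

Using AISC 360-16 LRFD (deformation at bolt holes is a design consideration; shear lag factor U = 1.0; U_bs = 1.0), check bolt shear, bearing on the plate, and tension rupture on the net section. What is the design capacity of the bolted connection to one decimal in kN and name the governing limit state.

477.4 kN (bolt shear governs)

Bolt shear: A_b = π(24)²/4 = 452.39 mm². φR_n = 0.75 × 469 × 452.39 × 3 × 1 = 477.4 kN.
Bearing (25 mm plate, F_u = 450 MPa): end bolts L_c = 32 − 27/2 = 18.5, R_n = min(1.2×18.5×25×450, 2.4×24×25×450) = 249.75 kN/bolt; interior L_c = 91 − 27 = 64, R_n = 648 kN/bolt. φR_n = 0.75 × (1×249.75 + 2×648) = 1159.3 kN.
Tension rupture (net): A_n = (128 − 1×29)×25 = 2475 mm² (U = 1.0, A_e = A_n). φR_n = 0.75 × 450 × 2475 = 835.3 kN.
Governing: min(477.4, 1159.3, 835.3) = 477.4 kN → bolt shear.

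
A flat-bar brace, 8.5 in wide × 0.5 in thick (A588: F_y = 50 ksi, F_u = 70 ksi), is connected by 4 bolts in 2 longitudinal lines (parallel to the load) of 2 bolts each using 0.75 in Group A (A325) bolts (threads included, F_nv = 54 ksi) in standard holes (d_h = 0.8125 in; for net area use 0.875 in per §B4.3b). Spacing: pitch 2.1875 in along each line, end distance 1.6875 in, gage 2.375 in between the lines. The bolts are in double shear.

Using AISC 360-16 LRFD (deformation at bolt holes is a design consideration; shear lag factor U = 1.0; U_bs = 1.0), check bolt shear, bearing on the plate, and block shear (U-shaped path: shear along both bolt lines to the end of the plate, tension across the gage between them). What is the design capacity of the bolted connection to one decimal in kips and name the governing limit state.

120.1 kips (block shear governs)

Bolt shear: A_b = π(0.75)²/4 = 0.44179 in². φR_n = 0.75 × 54 × 0.44179 × 4 × 2 = 143.1 kips.
Bearing (0.5 in plate, F_u = 70 ksi): end bolts L_c = 1.6875 − 0.8125/2 = 1.28125, R_n = min(1.2×1.28125×0.5×70, 2.4×0.75×0.5×70) = 53.813 kips/bolt; interior L_c = 2.1875 − 0.8125 = 1.375, R_n = 57.75 kips/bolt. φR_n = 0.75 × (2×53.813 + 2×57.75) = 167.3 kips.
Block shear: shear path 2×[1.6875+1×2.1875] = 2×3.875 in, A_gv = 3.875, A_nv = 2×(3.875 − 1.5×0.875)×0.5 = 2.5625 in²; tension across gage: (2.375 − 1×0.875)×0.5 = 0.75 in². R_n = min(0.6×70×2.5625, 0.6×50×3.875) + 1.0×70×0.75 = min(107.63, 116.25) + 52.5 = 160.13 kips. φR_n = 0.75 × 160.13 = 120.1 kips.
Governing: min(143.1, 167.3, 120.1) = 120.1 kips → block shear.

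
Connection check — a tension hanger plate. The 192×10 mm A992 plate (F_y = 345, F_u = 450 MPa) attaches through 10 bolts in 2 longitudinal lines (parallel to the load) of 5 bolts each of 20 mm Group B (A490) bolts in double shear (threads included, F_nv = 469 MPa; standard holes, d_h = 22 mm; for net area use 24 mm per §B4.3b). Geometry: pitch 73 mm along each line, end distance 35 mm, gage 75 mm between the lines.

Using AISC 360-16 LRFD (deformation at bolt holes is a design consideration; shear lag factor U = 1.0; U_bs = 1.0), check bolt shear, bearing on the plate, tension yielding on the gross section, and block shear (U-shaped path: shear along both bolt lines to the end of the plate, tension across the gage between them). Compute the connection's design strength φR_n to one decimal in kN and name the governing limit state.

Bolt shear: A_b = π(20)²/4 = 314.16 mm². φR_n = 0.75 × 469 × 314.16 × 10 × 2 = 2210.1 kN.
Bearing (10 mm plate, F_u = 450 MPa): end bolts L_c = 35 − 22/2 = 24, R_n = min(1.2×24×10×450, 2.4×20×10×450) = 129.6 kN/bolt; interior L_c = 73 − 22 = 51, R_n = 216 kN/bolt. φR_n = 0.75 × (2×129.6 + 8×216) = 1490.4 kN.
Tension yield (gross): A_g = 192×10 = 1920 mm². φR_n = 0.90 × 345 × 1920 = 596.2 kN.
Block shear: shear path 2×[35+4×73] = 2×327 mm, A_gv = 6540, A_nv = 2×(327 − 4.5×24)×10 = 4380 mm²; tension across gage: (75 − 1×24)×10 = 510 mm². R_n = min(0.6×450×4380, 0.6×345×6540) + 1.0×450×510 = min(1182.6, 1353.8) + 229.5 = 1412.1 kN. φR_n = 0.75 × 1412.1 = 1059.1 kN.
Governing: min(2210.1, 1490.4, 596.2, 1059.1) = 596.2 kN → gross-section yield.

596.2 kN (gross-section yield governs)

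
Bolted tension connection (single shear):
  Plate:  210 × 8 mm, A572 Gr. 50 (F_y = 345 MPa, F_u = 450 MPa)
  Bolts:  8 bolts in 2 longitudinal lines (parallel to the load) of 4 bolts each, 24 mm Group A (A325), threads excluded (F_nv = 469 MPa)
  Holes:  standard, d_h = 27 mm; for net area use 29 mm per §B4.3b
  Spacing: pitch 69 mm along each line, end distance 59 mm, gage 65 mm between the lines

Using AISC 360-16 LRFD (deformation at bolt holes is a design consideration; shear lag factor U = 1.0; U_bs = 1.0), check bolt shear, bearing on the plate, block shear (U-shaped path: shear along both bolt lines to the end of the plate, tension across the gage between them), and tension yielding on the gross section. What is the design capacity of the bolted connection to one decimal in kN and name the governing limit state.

521.6 kN (gross-section yield governs)

Bolt shear: A_b = π(24)²/4 = 452.39 mm². φR_n = 0.75 × 469 × 452.39 × 8 × 1 = 1273.0 kN.
Bearing (8 mm plate, F_u = 450 MPa): end bolts L_c = 59 − 27/2 = 45.5, R_n = min(1.2×45.5×8×450, 2.4×24×8×450) = 196.56 kN/bolt; interior L_c = 69 − 27 = 42, R_n = 181.44 kN/bolt. φR_n = 0.75 × (2×196.56 + 6×181.44) = 1111.3 kN.
Block shear: shear path 2×[59+3×69] = 2×266 mm, A_gv = 4256, A_nv = 2×(266 − 3.5×29)×8 = 2632 mm²; tension across gage: (65 − 1×29)×8 = 288 mm². R_n = min(0.6×450×2632, 0.6×345×4256) + 1.0×450×288 = min(710.64, 880.99) + 129.6 = 840.24 kN. φR_n = 0.75 × 840.24 = 630.2 kN.
Tension yield (gross): A_g = 210×8 = 1680 mm². φR_n = 0.90 × 345 × 1680 = 521.6 kN.
Governing: min(1273.0, 1111.3, 630.2, 521.6) = 521.6 kN → gross-section yield.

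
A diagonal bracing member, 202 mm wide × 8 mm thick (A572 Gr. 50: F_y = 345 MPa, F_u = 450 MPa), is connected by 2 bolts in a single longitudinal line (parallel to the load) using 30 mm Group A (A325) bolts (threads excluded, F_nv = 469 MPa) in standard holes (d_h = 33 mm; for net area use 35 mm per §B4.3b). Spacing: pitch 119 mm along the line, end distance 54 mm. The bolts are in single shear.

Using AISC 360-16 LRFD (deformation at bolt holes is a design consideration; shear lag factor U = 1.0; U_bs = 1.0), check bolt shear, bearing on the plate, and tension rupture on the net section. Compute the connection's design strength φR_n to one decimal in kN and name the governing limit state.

315.9 kN (bearing governs)

Bolt shear: A_b = π(30)²/4 = 706.86 mm². φR_n = 0.75 × 469 × 706.86 × 2 × 1 = 497.3 kN.
Bearing (8 mm plate, F_u = 450 MPa): end bolts L_c = 54 − 33/2 = 37.5, R_n = min(1.2×37.5×8×450, 2.4×30×8×450) = 162 kN/bolt; interior L_c = 119 − 33 = 86, R_n = 259.2 kN/bolt. φR_n = 0.75 × (1×162 + 1×259.2) = 315.9 kN.
Tension rupture (net): A_n = (202 − 1×35)×8 = 1336 mm² (U = 1.0, A_e = A_n). φR_n = 0.75 × 450 × 1336 = 450.9 kN.
Governing: min(497.3, 315.9, 450.9) = 315.9 kN → bearing.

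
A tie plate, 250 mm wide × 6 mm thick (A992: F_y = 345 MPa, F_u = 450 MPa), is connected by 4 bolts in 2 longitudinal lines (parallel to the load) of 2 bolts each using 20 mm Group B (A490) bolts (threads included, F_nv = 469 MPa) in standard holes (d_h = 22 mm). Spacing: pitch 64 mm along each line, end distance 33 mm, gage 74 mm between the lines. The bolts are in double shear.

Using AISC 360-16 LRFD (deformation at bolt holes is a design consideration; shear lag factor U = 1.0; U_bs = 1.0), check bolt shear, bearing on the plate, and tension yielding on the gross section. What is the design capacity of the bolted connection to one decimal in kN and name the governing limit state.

301.3 kN (bearing governs)

Bolt shear: A_b = π(20)²/4 = 314.16 mm². φR_n = 0.75 × 469 × 314.16 × 4 × 2 = 884.0 kN.
Bearing (6 mm plate, F_u = 450 MPa): end bolts L_c = 33 − 22/2 = 22, R_n = min(1.2×22×6×450, 2.4×20×6×450) = 71.28 kN/bolt; interior L_c = 64 − 22 = 42, R_n = 129.6 kN/bolt. φR_n = 0.75 × (2×71.28 + 2×129.6) = 301.3 kN.
Tension yield (gross): A_g = 250×6 = 1500 mm². φR_n = 0.90 × 345 × 1500 = 465.8 kN.
Governing: min(884.0, 301.3, 465.8) = 301.3 kN → bearing.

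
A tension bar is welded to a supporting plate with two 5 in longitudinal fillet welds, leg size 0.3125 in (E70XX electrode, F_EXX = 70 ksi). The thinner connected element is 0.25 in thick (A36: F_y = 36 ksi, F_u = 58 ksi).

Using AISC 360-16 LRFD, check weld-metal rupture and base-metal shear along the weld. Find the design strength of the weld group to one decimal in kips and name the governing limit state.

54.0 kips (base-metal shear governs)

Weld metal: throat = 0.707×0.3125 = 0.22094 in, L = 2×5 = 10 in. φR_n = 0.75 × 0.6 × 70 × 0.22094 × 10 = 69.6 kips.
Base metal shear (0.25 in plate): yield φR_n = 1.0×0.6×36×0.25×10 = 54.0 kips; rupture φR_n = 0.75×0.6×58×0.25×10 = 65.3 kips; take 54.0 kips (yield).
Governing: min(69.6, 54.0) = 54.0 kips → base-metal shear.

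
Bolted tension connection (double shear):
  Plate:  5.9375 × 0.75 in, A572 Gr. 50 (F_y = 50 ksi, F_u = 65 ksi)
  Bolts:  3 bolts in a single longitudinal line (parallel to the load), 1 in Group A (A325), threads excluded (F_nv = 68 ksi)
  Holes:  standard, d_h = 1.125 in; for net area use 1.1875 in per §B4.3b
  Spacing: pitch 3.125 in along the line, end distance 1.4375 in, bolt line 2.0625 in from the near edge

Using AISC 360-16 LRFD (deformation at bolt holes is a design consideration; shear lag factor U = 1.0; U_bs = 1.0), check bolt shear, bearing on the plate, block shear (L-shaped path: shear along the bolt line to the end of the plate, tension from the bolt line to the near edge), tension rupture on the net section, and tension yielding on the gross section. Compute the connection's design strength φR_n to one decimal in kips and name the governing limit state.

Bolt shear: A_b = π(1)²/4 = 0.7854 in². φR_n = 0.75 × 68 × 0.7854 × 3 × 2 = 240.3 kips.
Bearing (0.75 in plate, F_u = 65 ksi): end bolts L_c = 1.4375 − 1.125/2 = 0.875, R_n = min(1.2×0.875×0.75×65, 2.4×1×0.75×65) = 51.188 kips/bolt; interior L_c = 3.125 − 1.125 = 2, R_n = 117 kips/bolt. φR_n = 0.75 × (1×51.188 + 2×117) = 213.9 kips.
Block shear: shear path 1×[1.4375+2×3.125] = 1×7.6875 in, A_gv = 5.7656, A_nv = 1×(7.6875 − 2.5×1.1875)×0.75 = 3.5391 in²; tension to near edge: (2.0625 − 0.5×1.1875)×0.75 = 1.1016 in². R_n = min(0.6×65×3.5391, 0.6×50×5.7656) + 1.0×65×1.1016 = min(138.02, 172.97) + 71.604 = 209.62 kips. φR_n = 0.75 × 209.62 = 157.2 kips.
Tension rupture (net): A_n = (5.9375 − 1×1.1875)×0.75 = 3.5625 in² (U = 1.0, A_e = A_n). φR_n = 0.75 × 65 × 3.5625 = 173.7 kips.
Tension yield (gross): A_g = 5.9375×0.75 = 4.4531 in². φR_n = 0.90 × 50 × 4.4531 = 200.4 kips.
Governing: min(240.3, 213.9, 157.2, 173.7, 200.4) = 157.2 kips → block shear.

157.2 kips (block shear governs)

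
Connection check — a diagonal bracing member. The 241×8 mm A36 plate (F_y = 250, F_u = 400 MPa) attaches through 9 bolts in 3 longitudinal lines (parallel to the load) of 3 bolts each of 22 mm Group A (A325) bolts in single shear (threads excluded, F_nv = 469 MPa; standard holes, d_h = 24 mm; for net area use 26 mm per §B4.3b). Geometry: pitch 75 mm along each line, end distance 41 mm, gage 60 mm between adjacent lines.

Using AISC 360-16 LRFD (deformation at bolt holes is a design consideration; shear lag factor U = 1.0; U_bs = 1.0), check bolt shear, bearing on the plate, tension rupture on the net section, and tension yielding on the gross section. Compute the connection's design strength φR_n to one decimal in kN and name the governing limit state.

391.2 kN (net-section rupture governs)

Bolt shear: A_b = π(22)²/4 = 380.13 mm². φR_n = 0.75 × 469 × 380.13 × 9 × 1 = 1203.4 kN.
Bearing (8 mm plate, F_u = 400 MPa): end bolts L_c = 41 − 24/2 = 29, R_n = min(1.2×29×8×400, 2.4×22×8×400) = 111.36 kN/bolt; interior L_c = 75 − 24 = 51, R_n = 168.96 kN/bolt. φR_n = 0.75 × (3×111.36 + 6×168.96) = 1010.9 kN.
Tension rupture (net): A_n = (241 − 3×26)×8 = 1304 mm² (U = 1.0, A_e = A_n). φR_n = 0.75 × 400 × 1304 = 391.2 kN.
Tension yield (gross): A_g = 241×8 = 1928 mm². φR_n = 0.90 × 250 × 1928 = 433.8 kN.
Governing: min(1203.4, 1010.9, 391.2, 433.8) = 391.2 kN → net-section rupture.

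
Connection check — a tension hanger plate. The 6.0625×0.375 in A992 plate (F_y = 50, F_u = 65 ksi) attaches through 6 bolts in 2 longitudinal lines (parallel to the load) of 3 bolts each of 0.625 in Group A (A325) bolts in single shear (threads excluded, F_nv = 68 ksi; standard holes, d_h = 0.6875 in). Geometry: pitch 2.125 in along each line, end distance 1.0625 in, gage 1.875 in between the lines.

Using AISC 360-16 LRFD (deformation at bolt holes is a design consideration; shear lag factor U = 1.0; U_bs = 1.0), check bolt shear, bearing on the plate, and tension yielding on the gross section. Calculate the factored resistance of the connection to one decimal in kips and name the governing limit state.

Bolt shear: A_b = π(0.625)²/4 = 0.3068 in². φR_n = 0.75 × 68 × 0.3068 × 6 × 1 = 93.9 kips.
Bearing (0.375 in plate, F_u = 65 ksi): end bolts L_c = 1.0625 − 0.6875/2 = 0.71875, R_n = min(1.2×0.71875×0.375×65, 2.4×0.625×0.375×65) = 21.023 kips/bolt; interior L_c = 2.125 − 0.6875 = 1.4375, R_n = 36.563 kips/bolt. φR_n = 0.75 × (2×21.023 + 4×36.563) = 141.2 kips.
Tension yield (gross): A_g = 6.0625×0.375 = 2.2734 in². φR_n = 0.90 × 50 × 2.2734 = 102.3 kips.
Governing: min(93.9, 141.2, 102.3) = 93.9 kips → bolt shear.

93.9 kips (bolt shear governs)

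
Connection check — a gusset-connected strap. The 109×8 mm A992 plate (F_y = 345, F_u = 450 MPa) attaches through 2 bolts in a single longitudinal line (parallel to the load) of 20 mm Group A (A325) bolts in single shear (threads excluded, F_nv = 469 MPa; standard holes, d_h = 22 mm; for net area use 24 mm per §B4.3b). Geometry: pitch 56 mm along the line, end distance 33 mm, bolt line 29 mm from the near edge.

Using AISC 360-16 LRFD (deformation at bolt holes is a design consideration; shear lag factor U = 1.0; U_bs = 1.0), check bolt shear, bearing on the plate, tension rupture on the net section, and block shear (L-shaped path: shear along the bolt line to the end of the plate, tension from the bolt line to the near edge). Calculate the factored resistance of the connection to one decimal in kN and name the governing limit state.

Bolt shear: A_b = π(20)²/4 = 314.16 mm². φR_n = 0.75 × 469 × 314.16 × 2 × 1 = 221.0 kN.
Bearing (8 mm plate, F_u = 450 MPa): end bolts L_c = 33 − 22/2 = 22, R_n = min(1.2×22×8×450, 2.4×20×8×450) = 95.04 kN/bolt; interior L_c = 56 − 22 = 34, R_n = 146.88 kN/bolt. φR_n = 0.75 × (1×95.04 + 1×146.88) = 181.4 kN.
Tension rupture (net): A_n = (109 − 1×24)×8 = 680 mm² (U = 1.0, A_e = A_n). φR_n = 0.75 × 450 × 680 = 229.5 kN.
Block shear: shear path 1×[33+1×56] = 1×89 mm, A_gv = 712, A_nv = 1×(89 − 1.5×24)×8 = 424 mm²; tension to near edge: (29 − 0.5×24)×8 = 136 mm². R_n = min(0.6×450×424, 0.6×345×712) + 1.0×450×136 = min(114.48, 147.38) + 61.2 = 175.68 kN. φR_n = 0.75 × 175.68 = 131.8 kN.
Governing: min(221.0, 181.4, 229.5, 131.8) = 131.8 kN → block shear.

131.8 kN (block shear governs)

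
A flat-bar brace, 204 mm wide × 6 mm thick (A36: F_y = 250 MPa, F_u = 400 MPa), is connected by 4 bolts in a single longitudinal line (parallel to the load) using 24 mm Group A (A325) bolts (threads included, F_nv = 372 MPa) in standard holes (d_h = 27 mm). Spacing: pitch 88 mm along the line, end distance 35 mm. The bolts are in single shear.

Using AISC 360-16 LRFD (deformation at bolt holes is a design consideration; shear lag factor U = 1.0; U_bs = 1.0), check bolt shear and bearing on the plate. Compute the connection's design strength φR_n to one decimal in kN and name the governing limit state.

357.5 kN (bearing governs)

Bolt shear: A_b = π(24)²/4 = 452.39 mm². φR_n = 0.75 × 372 × 452.39 × 4 × 1 = 504.9 kN.
Bearing (6 mm plate, F_u = 400 MPa): end bolts L_c = 35 − 27/2 = 21.5, R_n = min(1.2×21.5×6×400, 2.4×24×6×400) = 61.92 kN/bolt; interior L_c = 88 − 27 = 61, R_n = 138.24 kN/bolt. φR_n = 0.75 × (1×61.92 + 3×138.24) = 357.5 kN.
Governing: min(504.9, 357.5) = 357.5 kN → bearing.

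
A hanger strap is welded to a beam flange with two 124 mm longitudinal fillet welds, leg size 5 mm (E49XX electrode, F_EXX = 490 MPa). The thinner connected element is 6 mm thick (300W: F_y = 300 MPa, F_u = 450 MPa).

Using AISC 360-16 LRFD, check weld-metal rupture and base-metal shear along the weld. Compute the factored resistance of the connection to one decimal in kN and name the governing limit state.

Weld metal: throat = 0.707×5 = 3.535 mm, L = 2×124 = 248 mm. φR_n = 0.75 × 0.6 × 490 × 3.535 × 248 = 193.3 kN.
Base metal shear (6 mm plate): yield φR_n = 1.0×0.6×300×6×248 = 267.8 kN; rupture φR_n = 0.75×0.6×450×6×248 = 301.3 kN; take 267.8 kN (yield).
Governing: min(193.3, 267.8) = 193.3 kN → weld metal.

193.3 kN (weld metal governs)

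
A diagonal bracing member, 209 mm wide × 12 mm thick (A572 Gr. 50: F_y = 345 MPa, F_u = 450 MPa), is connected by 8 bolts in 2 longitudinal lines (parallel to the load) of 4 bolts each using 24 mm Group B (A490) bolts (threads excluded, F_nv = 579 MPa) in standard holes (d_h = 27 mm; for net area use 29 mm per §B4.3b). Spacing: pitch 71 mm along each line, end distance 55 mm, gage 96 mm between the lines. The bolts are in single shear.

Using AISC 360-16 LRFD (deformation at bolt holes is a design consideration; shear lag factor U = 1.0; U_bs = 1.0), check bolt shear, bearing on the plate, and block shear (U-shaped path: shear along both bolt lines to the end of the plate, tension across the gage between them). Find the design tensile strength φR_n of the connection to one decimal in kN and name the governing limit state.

1080.5 kN (block shear governs)

Bolt shear: A_b = π(24)²/4 = 452.39 mm². φR_n = 0.75 × 579 × 452.39 × 8 × 1 = 1571.6 kN.
Bearing (12 mm plate, F_u = 450 MPa): end bolts L_c = 55 − 27/2 = 41.5, R_n = min(1.2×41.5×12×450, 2.4×24×12×450) = 268.92 kN/bolt; interior L_c = 71 − 27 = 44, R_n = 285.12 kN/bolt. φR_n = 0.75 × (2×268.92 + 6×285.12) = 1686.4 kN.
Block shear: shear path 2×[55+3×71] = 2×268 mm, A_gv = 6432, A_nv = 2×(268 − 3.5×29)×12 = 3996 mm²; tension across gage: (96 − 1×29)×12 = 804 mm². R_n = min(0.6×450×3996, 0.6×345×6432) + 1.0×450×804 = min(1078.9, 1331.4) + 361.8 = 1440.7 kN. φR_n = 0.75 × 1440.7 = 1080.5 kN.
Governing: min(1571.6, 1686.4, 1080.5) = 1080.5 kN → block shear.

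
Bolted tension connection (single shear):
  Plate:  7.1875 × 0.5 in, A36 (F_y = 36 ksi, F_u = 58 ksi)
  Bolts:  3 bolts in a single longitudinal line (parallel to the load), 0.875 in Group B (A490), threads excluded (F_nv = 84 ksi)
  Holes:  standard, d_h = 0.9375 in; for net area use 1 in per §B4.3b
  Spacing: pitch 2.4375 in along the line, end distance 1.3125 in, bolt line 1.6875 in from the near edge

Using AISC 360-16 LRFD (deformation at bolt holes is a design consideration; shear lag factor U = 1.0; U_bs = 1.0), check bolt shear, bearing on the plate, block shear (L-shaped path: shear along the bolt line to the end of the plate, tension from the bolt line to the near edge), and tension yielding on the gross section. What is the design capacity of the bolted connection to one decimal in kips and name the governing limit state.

Bolt shear: A_b = π(0.875)²/4 = 0.60132 in². φR_n = 0.75 × 84 × 0.60132 × 3 × 1 = 113.6 kips.
Bearing (0.5 in plate, F_u = 58 ksi): end bolts L_c = 1.3125 − 0.9375/2 = 0.84375, R_n = min(1.2×0.84375×0.5×58, 2.4×0.875×0.5×58) = 29.363 kips/bolt; interior L_c = 2.4375 − 0.9375 = 1.5, R_n = 52.2 kips/bolt. φR_n = 0.75 × (1×29.363 + 2×52.2) = 100.3 kips.
Block shear: shear path 1×[1.3125+2×2.4375] = 1×6.1875 in, A_gv = 3.0938, A_nv = 1×(6.1875 − 2.5×1)×0.5 = 1.8438 in²; tension to near edge: (1.6875 − 0.5×1)×0.5 = 0.59375 in². R_n = min(0.6×58×1.8438, 0.6×36×3.0938) + 1.0×58×0.59375 = min(64.164, 66.826) + 34.438 = 98.602 kips. φR_n = 0.75 × 98.602 = 74.0 kips.
Tension yield (gross): A_g = 7.1875×0.5 = 3.5938 in². φR_n = 0.90 × 36 × 3.5938 = 116.4 kips.
Governing: min(113.6, 100.3, 74.0, 116.4) = 74.0 kips → block shear.

74.0 kips (block shear governs)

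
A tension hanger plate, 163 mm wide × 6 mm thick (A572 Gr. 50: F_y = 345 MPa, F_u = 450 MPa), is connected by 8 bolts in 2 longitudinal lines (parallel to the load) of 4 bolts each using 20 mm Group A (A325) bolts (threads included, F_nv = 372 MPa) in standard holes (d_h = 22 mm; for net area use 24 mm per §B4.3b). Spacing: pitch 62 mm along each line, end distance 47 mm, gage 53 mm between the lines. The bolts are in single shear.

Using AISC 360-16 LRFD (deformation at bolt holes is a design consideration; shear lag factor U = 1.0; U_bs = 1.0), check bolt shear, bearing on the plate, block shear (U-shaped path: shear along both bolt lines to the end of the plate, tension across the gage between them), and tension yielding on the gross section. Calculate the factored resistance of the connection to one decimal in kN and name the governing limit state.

303.7 kN (gross-section yield governs)

Bolt shear: A_b = π(20)²/4 = 314.16 mm². φR_n = 0.75 × 372 × 314.16 × 8 × 1 = 701.2 kN.
Bearing (6 mm plate, F_u = 450 MPa): end bolts L_c = 47 − 22/2 = 36, R_n = min(1.2×36×6×450, 2.4×20×6×450) = 116.64 kN/bolt; interior L_c = 62 − 22 = 40, R_n = 129.6 kN/bolt. φR_n = 0.75 × (2×116.64 + 6×129.6) = 758.2 kN.
Block shear: shear path 2×[47+3×62] = 2×233 mm, A_gv = 2796, A_nv = 2×(233 − 3.5×24)×6 = 1788 mm²; tension across gage: (53 − 1×24)×6 = 174 mm². R_n = min(0.6×450×1788, 0.6×345×2796) + 1.0×450×174 = min(482.76, 578.77) + 78.3 = 561.06 kN. φR_n = 0.75 × 561.06 = 420.8 kN.
Tension yield (gross): A_g = 163×6 = 978 mm². φR_n = 0.90 × 345 × 978 = 303.7 kN.
Governing: min(701.2, 758.2, 420.8, 303.7) = 303.7 kN → gross-section yield.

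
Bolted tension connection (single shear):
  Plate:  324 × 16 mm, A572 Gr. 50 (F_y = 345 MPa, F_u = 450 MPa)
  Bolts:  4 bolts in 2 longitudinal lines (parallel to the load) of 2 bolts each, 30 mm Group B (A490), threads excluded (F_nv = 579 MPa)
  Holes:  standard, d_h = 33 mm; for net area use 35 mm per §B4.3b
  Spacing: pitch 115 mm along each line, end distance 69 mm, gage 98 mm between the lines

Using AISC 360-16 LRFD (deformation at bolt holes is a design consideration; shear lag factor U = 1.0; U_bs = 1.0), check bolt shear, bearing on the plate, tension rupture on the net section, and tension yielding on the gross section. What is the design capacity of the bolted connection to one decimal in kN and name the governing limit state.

Bolt shear: A_b = π(30)²/4 = 706.86 mm². φR_n = 0.75 × 579 × 706.86 × 4 × 1 = 1227.8 kN.
Bearing (16 mm plate, F_u = 450 MPa): end bolts L_c = 69 − 33/2 = 52.5, R_n = min(1.2×52.5×16×450, 2.4×30×16×450) = 453.6 kN/bolt; interior L_c = 115 − 33 = 82, R_n = 518.4 kN/bolt. φR_n = 0.75 × (2×453.6 + 2×518.4) = 1458.0 kN.
Tension rupture (net): A_n = (324 − 2×35)×16 = 4064 mm² (U = 1.0, A_e = A_n). φR_n = 0.75 × 450 × 4064 = 1371.6 kN.
Tension yield (gross): A_g = 324×16 = 5184 mm². φR_n = 0.90 × 345 × 5184 = 1609.6 kN.
Governing: min(1227.8, 1458.0, 1371.6, 1609.6) = 1227.8 kN → bolt shear.

1227.8 kN (bolt shear governs)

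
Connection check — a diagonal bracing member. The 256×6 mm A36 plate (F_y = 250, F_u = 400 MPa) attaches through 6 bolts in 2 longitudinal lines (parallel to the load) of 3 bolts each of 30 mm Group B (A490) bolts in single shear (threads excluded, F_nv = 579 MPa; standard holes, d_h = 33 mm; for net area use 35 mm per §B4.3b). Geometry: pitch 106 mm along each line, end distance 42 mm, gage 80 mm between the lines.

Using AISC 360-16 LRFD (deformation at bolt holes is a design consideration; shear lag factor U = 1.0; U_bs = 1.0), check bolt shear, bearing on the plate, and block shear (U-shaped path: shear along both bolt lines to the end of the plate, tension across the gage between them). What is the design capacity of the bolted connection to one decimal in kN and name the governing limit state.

423.9 kN (block shear governs)

Bolt shear: A_b = π(30)²/4 = 706.86 mm². φR_n = 0.75 × 579 × 706.86 × 6 × 1 = 1841.7 kN.
Bearing (6 mm plate, F_u = 400 MPa): end bolts L_c = 42 − 33/2 = 25.5, R_n = min(1.2×25.5×6×400, 2.4×30×6×400) = 73.44 kN/bolt; interior L_c = 106 − 33 = 73, R_n = 172.8 kN/bolt. φR_n = 0.75 × (2×73.44 + 4×172.8) = 628.6 kN.
Block shear: shear path 2×[42+2×106] = 2×254 mm, A_gv = 3048, A_nv = 2×(254 − 2.5×35)×6 = 1998 mm²; tension across gage: (80 − 1×35)×6 = 270 mm². R_n = min(0.6×400×1998, 0.6×250×3048) + 1.0×400×270 = min(479.52, 457.2) + 108 = 565.2 kN. φR_n = 0.75 × 565.2 = 423.9 kN.
Governing: min(1841.7, 628.6, 423.9) = 423.9 kN → block shear.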